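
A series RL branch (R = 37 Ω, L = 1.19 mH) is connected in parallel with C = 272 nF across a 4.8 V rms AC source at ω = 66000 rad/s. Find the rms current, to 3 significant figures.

X_L = ωL = 78.5 Ω
X_C = 1/(ωC) = 55.7 Ω
Branch 1 (R+jX_L): Z₁ = 37.0 + j78.5 Ω, |Z₁| = 86.8 Ω
Branch 2 (−jX_C): Z₂ = −j55.7 Ω
Parallel: Z = Z₁Z₂/(Z₁+Z₂), |Z| = 111 Ω, ∠Z = -56.9°
I = V/|Z| = 4.8/111 = 43.2 mA

43.2 mA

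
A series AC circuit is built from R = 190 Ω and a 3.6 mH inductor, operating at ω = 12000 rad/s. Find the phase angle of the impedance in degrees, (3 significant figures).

12.8°

X_L = ωL = 43.2 Ω
Z = 190 + j43.2 Ω
|Z| = √(190² + 43.2²) = 195 Ω
∠Z = arctan(43.2/190) = 12.8°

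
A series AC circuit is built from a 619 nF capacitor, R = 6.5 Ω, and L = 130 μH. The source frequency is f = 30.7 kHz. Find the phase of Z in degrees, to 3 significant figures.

68.7°

ω = 2πf = 192900 rad/s
X_L = ωL = 25.1 Ω
X_C = 1/(ωC) = 8.38 Ω
Net reactance X = X_L − X_C = 16.7 Ω
Z = 6.50 + j16.7 Ω
|Z| = √(6.50² + 16.7²) = 17.9 Ω
∠Z = arctan(16.7/6.50) = 68.7°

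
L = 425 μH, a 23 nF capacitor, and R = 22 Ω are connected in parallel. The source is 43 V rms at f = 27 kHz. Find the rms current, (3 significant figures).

ω = 2πf = 169600 rad/s
X_L = ωL = 72.1 Ω
X_C = 1/(ωC) = 256 Ω
Parallel: admittances add. Y = 1/R + 1/(jωL) + jωC
Y = (0.0455 − j0.00997) S
|Y| = 0.0465 S → |Z| = 1/|Y| = 21.5 Ω, ∠Z = −∠Y = 12.4°
I = V/|Z| = 43/21.5 = 2.00 A

2.00 A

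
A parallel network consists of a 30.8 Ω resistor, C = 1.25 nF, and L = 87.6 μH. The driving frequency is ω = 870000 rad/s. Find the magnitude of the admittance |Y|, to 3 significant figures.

X_L = ωL = 76.2 Ω
X_C = 1/(ωC) = 920 Ω
Parallel: admittances add. Y = 1/R + 1/(jωL) + jωC
Y = (0.0325 − j0.0120) S
|Y| = 0.0346 S → |Z| = 1/|Y| = 28.9 Ω, ∠Z = −∠Y = 20.3°

34.6 mS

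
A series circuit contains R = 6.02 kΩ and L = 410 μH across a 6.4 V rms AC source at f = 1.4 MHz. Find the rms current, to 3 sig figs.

ω = 2πf = 8.796e+06 rad/s
X_L = ωL = 3610 Ω
Z = 6020 + j3610 Ω
|Z| = √(6020² + 3610²) = 7020 Ω
I = V/|Z| = 6.4/7020 = 912 μA

912 μA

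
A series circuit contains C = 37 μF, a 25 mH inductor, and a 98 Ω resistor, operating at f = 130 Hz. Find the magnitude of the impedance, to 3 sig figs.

98.8 Ω

ω = 2πf = 816.8 rad/s
X_L = ωL = 20.4 Ω
X_C = 1/(ωC) = 33.1 Ω
Net reactance X = X_L − X_C = -12.7 Ω
Z = 98.0 − j12.7 Ω
|Z| = √(98.0² + 12.7²) = 98.8 Ω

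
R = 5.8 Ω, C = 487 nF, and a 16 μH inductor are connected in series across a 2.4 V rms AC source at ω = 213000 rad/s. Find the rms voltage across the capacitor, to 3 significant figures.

2.72 V

X_L = ωL = 3.41 Ω
X_C = 1/(ωC) = 9.64 Ω
Net reactance X = X_L − X_C = -6.23 Ω
Z = 5.80 − j6.23 Ω
|Z| = √(5.80² + 6.23²) = 8.51 Ω
I = V/|Z| = 282 mA
V_C = I·|Z_C| = 0.282 × 9.64 = 2.72 V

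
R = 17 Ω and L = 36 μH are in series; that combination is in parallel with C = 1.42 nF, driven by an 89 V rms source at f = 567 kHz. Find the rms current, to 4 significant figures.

248.7 mA

ω = 2πf = 3.563e+06 rad/s
X_L = ωL = 128.3 Ω
X_C = 1/(ωC) = 197.7 Ω
Branch 1 (R+jX_L): Z₁ = 17.00 + j128.3 Ω, |Z₁| = 129.4 Ω
Branch 2 (−jX_C): Z₂ = −j197.7 Ω
Parallel: Z = Z₁Z₂/(Z₁+Z₂), |Z| = 357.8 Ω, ∠Z = 68.69°
I = V/|Z| = 89/357.8 = 248.7 mA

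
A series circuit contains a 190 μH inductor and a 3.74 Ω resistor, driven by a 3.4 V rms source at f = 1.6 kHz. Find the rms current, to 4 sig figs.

809.6 mA

ω = 2πf = 10050 rad/s
X_L = ωL = 1.910 Ω
Z = 3.740 + j1.910 Ω
|Z| = √(3.740² + 1.910²) = 4.200 Ω
I = V/|Z| = 3.4/4.200 = 809.6 mA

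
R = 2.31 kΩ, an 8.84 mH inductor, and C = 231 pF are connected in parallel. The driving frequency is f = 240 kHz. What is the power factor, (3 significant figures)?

0.846

ω = 2πf = 1.508e+06 rad/s
X_L = ωL = 13300 Ω
X_C = 1/(ωC) = 2870 Ω
Parallel: admittances add. Y = 1/R + 1/(jωL) + jωC
Y = (0.000433 + j0.000273) S
|Y| = 0.000512 S → |Z| = 1/|Y| = 1950 Ω, ∠Z = −∠Y = -32.3°
cos φ = cos(-32.3°) = 0.846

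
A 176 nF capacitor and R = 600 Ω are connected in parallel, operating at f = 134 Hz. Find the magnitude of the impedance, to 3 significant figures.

598 Ω

ω = 2πf = 841.9 rad/s
X_C = 1/(ωC) = 6750 Ω
Parallel: admittances add. Y = 1/R + jωC
Y = (0.00167 + j0.000148) S
|Y| = 0.00167 S → |Z| = 1/|Y| = 598 Ω, ∠Z = −∠Y = -5.08°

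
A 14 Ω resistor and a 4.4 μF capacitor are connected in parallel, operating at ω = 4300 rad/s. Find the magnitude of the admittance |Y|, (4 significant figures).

X_C = 1/(ωC) = 52.85 Ω
Parallel: admittances add. Y = 1/R + jωC
Y = (0.07143 + j0.01892) S
|Y| = 0.07389 S → |Z| = 1/|Y| = 13.53 Ω, ∠Z = −∠Y = -14.84°

73.89 mS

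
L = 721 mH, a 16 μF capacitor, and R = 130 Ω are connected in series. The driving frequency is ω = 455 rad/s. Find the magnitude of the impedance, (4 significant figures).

X_L = ωL = 328.1 Ω
X_C = 1/(ωC) = 137.4 Ω
Net reactance X = X_L − X_C = 190.7 Ω
Z = 130.0 + j190.7 Ω
|Z| = √(130.0² + 190.7²) = 230.8 Ω

230.8 Ω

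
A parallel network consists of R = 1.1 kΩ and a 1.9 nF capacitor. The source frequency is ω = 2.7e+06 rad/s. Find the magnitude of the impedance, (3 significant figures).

192 Ω

X_C = 1/(ωC) = 195 Ω
Parallel: admittances add. Y = 1/R + jωC
Y = (0.000909 + j0.00513) S
|Y| = 0.00521 S → |Z| = 1/|Y| = 192 Ω, ∠Z = −∠Y = -80.0°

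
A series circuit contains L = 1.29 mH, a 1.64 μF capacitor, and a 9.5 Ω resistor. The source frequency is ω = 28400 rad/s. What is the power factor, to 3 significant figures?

0.531

X_L = ωL = 36.6 Ω
X_C = 1/(ωC) = 21.5 Ω
Net reactance X = X_L − X_C = 15.2 Ω
Z = 9.50 + j15.2 Ω
|Z| = √(9.50² + 15.2²) = 17.9 Ω
∠Z = arctan(15.2/9.50) = 57.9°
cos φ = cos(57.9°) = 0.531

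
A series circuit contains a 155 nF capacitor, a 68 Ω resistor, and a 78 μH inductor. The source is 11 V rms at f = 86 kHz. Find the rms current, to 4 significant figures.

ω = 2πf = 540400 rad/s
X_L = ωL = 42.15 Ω
X_C = 1/(ωC) = 11.94 Ω
Net reactance X = X_L − X_C = 30.21 Ω
Z = 68.00 + j30.21 Ω
|Z| = √(68.00² + 30.21²) = 74.41 Ω
I = V/|Z| = 11/74.41 = 147.8 mA

147.8 mA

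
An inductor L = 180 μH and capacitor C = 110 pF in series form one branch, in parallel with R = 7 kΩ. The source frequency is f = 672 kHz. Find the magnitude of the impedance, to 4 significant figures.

1366 Ω

ω = 2πf = 4.222e+06 rad/s
X_L = ωL = 760.0 Ω
X_C = 1/(ωC) = 2153 Ω
Branch 1: Z₁ = R = 7000 Ω
Branch 2 (series LC): Z₂ = j(X_L − X_C) = −j1393 Ω
Parallel: Z = Z₁Z₂/(Z₁+Z₂), |Z| = 1366 Ω, ∠Z = -78.74°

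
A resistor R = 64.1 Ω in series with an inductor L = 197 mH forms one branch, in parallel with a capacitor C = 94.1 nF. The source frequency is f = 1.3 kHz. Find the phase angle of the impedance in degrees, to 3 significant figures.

ω = 2πf = 8168 rad/s
X_L = ωL = 1610 Ω
X_C = 1/(ωC) = 1300 Ω
Branch 1 (R+jX_L): Z₁ = 64.1 + j1610 Ω, |Z₁| = 1610 Ω
Branch 2 (−jX_C): Z₂ = −j1300 Ω
Parallel: Z = Z₁Z₂/(Z₁+Z₂), |Z| = 6660 Ω, ∠Z = -80.5°

-80.5°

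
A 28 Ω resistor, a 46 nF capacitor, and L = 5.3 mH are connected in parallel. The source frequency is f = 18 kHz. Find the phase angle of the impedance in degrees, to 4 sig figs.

ω = 2πf = 113100 rad/s
X_L = ωL = 599.4 Ω
X_C = 1/(ωC) = 192.2 Ω
Parallel: admittances add. Y = 1/R + 1/(jωL) + jωC
Y = (0.03571 + j0.003534) S
|Y| = 0.03589 S → |Z| = 1/|Y| = 27.86 Ω, ∠Z = −∠Y = -5.651°

-5.651°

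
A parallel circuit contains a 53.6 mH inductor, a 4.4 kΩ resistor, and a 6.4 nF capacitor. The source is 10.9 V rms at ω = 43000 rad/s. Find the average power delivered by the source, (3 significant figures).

27.0 mW

X_L = ωL = 2300 Ω
X_C = 1/(ωC) = 3630 Ω
Parallel: admittances add. Y = 1/R + 1/(jωL) + jωC
Y = (0.000227 − j0.000159) S
|Y| = 0.000277 S → |Z| = 1/|Y| = 3610 Ω, ∠Z = −∠Y = 34.9°
I = V/|Z| = 3.02 mA
P = VI cos φ = 10.9 × 0.00302 × cos(34.9°) = 27.0 mW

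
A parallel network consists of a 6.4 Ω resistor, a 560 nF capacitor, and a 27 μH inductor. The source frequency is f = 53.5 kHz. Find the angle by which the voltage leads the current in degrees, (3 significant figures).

-26.5°

ω = 2πf = 336200 rad/s
X_L = ωL = 9.08 Ω
X_C = 1/(ωC) = 5.31 Ω
Parallel: admittances add. Y = 1/R + 1/(jωL) + jωC
Y = (0.156 + j0.0781) S
|Y| = 0.175 S → |Z| = 1/|Y| = 5.73 Ω, ∠Z = −∠Y = -26.5°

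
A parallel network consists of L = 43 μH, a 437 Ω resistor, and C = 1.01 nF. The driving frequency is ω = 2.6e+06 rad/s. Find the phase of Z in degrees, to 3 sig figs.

X_L = ωL = 112 Ω
X_C = 1/(ωC) = 381 Ω
Parallel: admittances add. Y = 1/R + 1/(jωL) + jωC
Y = (0.00229 − j0.00632) S
|Y| = 0.00672 S → |Z| = 1/|Y| = 149 Ω, ∠Z = −∠Y = 70.1°

70.1°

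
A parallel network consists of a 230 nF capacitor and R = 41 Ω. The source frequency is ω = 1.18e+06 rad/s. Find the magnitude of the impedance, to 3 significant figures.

3.67 Ω

X_C = 1/(ωC) = 3.68 Ω
Parallel: admittances add. Y = 1/R + jωC
Y = (0.0244 + j0.271) S
|Y| = 0.272 S → |Z| = 1/|Y| = 3.67 Ω, ∠Z = −∠Y = -84.9°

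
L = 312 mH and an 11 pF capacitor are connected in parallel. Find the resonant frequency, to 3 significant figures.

ω₀ = 1/√(LC) = 1/√(0.312 × 1.1e-11) = 539800 rad/s
f₀ = ω₀/(2π) = 85.9 kHz

85.9 kHz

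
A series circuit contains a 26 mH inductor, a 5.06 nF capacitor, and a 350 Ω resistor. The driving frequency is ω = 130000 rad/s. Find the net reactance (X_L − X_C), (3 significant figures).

X_L = ωL = 3380 Ω
X_C = 1/(ωC) = 1520 Ω
X = 3380 − 1520 = 1860 Ω

1860 Ω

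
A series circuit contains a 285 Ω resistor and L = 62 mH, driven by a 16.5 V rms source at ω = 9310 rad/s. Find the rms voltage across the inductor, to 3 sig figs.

X_L = ωL = 577 Ω
Z = 285 + j577 Ω
|Z| = √(285² + 577²) = 644 Ω
I = V/|Z| = 25.6 mA
V_L = I·|Z_L| = 0.0256 × 577 = 14.8 V

14.8 V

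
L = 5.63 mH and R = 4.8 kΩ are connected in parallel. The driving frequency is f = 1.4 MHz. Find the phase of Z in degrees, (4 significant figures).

ω = 2πf = 8.796e+06 rad/s
X_L = ωL = 49520 Ω
Parallel: admittances add. Y = 1/R + 1/(jωL)
Y = (0.0002083 − j2.019e-05) S
|Y| = 0.0002093 S → |Z| = 1/|Y| = 4778 Ω, ∠Z = −∠Y = 5.536°

5.536°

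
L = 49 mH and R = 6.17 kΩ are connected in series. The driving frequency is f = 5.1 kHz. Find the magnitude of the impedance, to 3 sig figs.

ω = 2πf = 32040 rad/s
X_L = ωL = 1570 Ω
Z = 6170 + j1570 Ω
|Z| = √(6170² + 1570²) = 6370 Ω

6370 Ω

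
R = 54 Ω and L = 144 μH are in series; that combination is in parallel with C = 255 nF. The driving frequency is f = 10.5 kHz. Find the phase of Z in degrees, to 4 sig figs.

-37.26°

ω = 2πf = 65970 rad/s
X_L = ωL = 9.500 Ω
X_C = 1/(ωC) = 59.44 Ω
Branch 1 (R+jX_L): Z₁ = 54.00 + j9.500 Ω, |Z₁| = 54.83 Ω
Branch 2 (−jX_C): Z₂ = −j59.44 Ω
Parallel: Z = Z₁Z₂/(Z₁+Z₂), |Z| = 44.31 Ω, ∠Z = -37.26°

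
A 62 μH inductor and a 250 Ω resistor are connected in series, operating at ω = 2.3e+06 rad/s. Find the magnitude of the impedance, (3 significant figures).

288 Ω

X_L = ωL = 143 Ω
Z = 250 + j143 Ω
|Z| = √(250² + 143²) = 288 Ω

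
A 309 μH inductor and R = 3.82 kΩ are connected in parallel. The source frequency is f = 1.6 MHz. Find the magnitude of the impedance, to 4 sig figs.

2410 Ω

ω = 2πf = 1.005e+07 rad/s
X_L = ωL = 3106 Ω
Parallel: admittances add. Y = 1/R + 1/(jωL)
Y = (0.0002618 − j0.0003219) S
|Y| = 0.0004149 S → |Z| = 1/|Y| = 2410 Ω, ∠Z = −∠Y = 50.88°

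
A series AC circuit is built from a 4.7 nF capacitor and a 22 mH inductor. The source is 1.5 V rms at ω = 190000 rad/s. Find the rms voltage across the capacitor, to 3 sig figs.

0.549 V

X_L = ωL = 4180 Ω
X_C = 1/(ωC) = 1120 Ω
Net reactance X = X_L − X_C = 3060 Ω
Z = j3060 Ω
|Z| = √(0² + 3060²) = 3060 Ω
I = V/|Z| = 490 μA
V_C = I·|Z_C| = 0.000490 × 1120 = 0.549 V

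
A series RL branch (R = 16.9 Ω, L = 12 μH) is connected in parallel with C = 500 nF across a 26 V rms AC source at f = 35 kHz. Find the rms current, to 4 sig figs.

ω = 2πf = 219900 rad/s
X_L = ωL = 2.639 Ω
X_C = 1/(ωC) = 9.095 Ω
Branch 1 (R+jX_L): Z₁ = 16.90 + j2.639 Ω, |Z₁| = 17.10 Ω
Branch 2 (−jX_C): Z₂ = −j9.095 Ω
Parallel: Z = Z₁Z₂/(Z₁+Z₂), |Z| = 8.599 Ω, ∠Z = -60.22°
I = V/|Z| = 26/8.599 = 3.024 A

3.024 A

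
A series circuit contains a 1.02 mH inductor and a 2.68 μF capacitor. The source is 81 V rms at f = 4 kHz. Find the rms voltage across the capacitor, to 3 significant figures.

111 V

ω = 2πf = 25130 rad/s
X_L = ωL = 25.6 Ω
X_C = 1/(ωC) = 14.8 Ω
Net reactance X = X_L − X_C = 10.8 Ω
Z = j10.8 Ω
|Z| = √(0² + 10.8²) = 10.8 Ω
I = V/|Z| = 7.51 A
V_C = I·|Z_C| = 7.51 × 14.8 = 111 V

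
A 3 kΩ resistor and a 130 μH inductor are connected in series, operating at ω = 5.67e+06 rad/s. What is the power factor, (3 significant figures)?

0.971

X_L = ωL = 737 Ω
Z = 3000 + j737 Ω
|Z| = √(3000² + 737²) = 3090 Ω
∠Z = arctan(737/3000) = 13.8°
cos φ = cos(13.8°) = 0.971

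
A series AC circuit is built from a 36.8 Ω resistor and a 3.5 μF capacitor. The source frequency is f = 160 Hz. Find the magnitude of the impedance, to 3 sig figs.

287 Ω

ω = 2πf = 1005 rad/s
X_C = 1/(ωC) = 284 Ω
Z = 36.8 − j284 Ω
|Z| = √(36.8² + 284²) = 287 Ω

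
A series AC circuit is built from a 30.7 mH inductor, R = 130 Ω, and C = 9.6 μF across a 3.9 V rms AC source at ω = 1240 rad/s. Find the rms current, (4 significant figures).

X_L = ωL = 38.07 Ω
X_C = 1/(ωC) = 84.01 Ω
Net reactance X = X_L − X_C = -45.94 Ω
Z = 130.0 − j45.94 Ω
|Z| = √(130.0² + 45.94²) = 137.9 Ω
I = V/|Z| = 3.9/137.9 = 28.29 mA

28.29 mA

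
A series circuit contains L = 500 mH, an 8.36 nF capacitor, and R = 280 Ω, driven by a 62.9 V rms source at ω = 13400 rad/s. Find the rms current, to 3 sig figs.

28.0 mA

X_L = ωL = 6700 Ω
X_C = 1/(ωC) = 8930 Ω
Net reactance X = X_L − X_C = -2230 Ω
Z = 280 − j2230 Ω
|Z| = √(280² + 2230²) = 2240 Ω
I = V/|Z| = 62.9/2240 = 28.0 mA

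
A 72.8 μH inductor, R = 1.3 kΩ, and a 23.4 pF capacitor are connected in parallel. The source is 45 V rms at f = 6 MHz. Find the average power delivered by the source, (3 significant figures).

ω = 2πf = 3.77e+07 rad/s
X_L = ωL = 2740 Ω
X_C = 1/(ωC) = 1130 Ω
Parallel: admittances add. Y = 1/R + 1/(jωL) + jωC
Y = (0.000769 + j0.000518) S
|Y| = 0.000927 S → |Z| = 1/|Y| = 1080 Ω, ∠Z = −∠Y = -33.9°
I = V/|Z| = 41.7 mA
P = VI cos φ = 45 × 0.0417 × cos(-33.9°) = 1.56 W

1.56 W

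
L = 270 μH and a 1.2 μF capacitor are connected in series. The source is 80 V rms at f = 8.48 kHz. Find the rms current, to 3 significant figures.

63.8 A

ω = 2πf = 53280 rad/s
X_L = ωL = 14.4 Ω
X_C = 1/(ωC) = 15.6 Ω
Net reactance X = X_L − X_C = -1.25 Ω
Z = − j1.25 Ω
|Z| = √(0² + 1.25²) = 1.25 Ω
I = V/|Z| = 80/1.25 = 63.8 A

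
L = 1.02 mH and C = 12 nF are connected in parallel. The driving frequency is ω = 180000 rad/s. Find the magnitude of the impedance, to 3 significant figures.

304 Ω

X_L = ωL = 184 Ω
X_C = 1/(ωC) = 463 Ω
Parallel: admittances add. Y = 1/(jωL) + jωC
Y = (0 − j0.00329) S
|Y| = 0.00329 S → |Z| = 1/|Y| = 304 Ω, ∠Z = −∠Y = 90.0°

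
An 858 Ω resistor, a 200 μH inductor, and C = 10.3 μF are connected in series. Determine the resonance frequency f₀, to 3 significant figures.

3.51 kHz

ω₀ = 1/√(LC) = 1/√(0.0002 × 1.03e-05) = 22030 rad/s
f₀ = ω₀/(2π) = 3.51 kHz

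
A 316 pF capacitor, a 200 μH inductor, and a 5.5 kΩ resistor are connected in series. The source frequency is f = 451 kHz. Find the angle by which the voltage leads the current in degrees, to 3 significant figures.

ω = 2πf = 2.834e+06 rad/s
X_L = ωL = 567 Ω
X_C = 1/(ωC) = 1120 Ω
Net reactance X = X_L − X_C = -550 Ω
Z = 5500 − j550 Ω
|Z| = √(5500² + 550²) = 5530 Ω
∠Z = arctan(-550/5500) = -5.71°

-5.71°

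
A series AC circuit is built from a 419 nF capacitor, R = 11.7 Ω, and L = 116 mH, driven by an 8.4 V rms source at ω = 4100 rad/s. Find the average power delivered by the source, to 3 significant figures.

X_L = ωL = 476 Ω
X_C = 1/(ωC) = 582 Ω
Net reactance X = X_L − X_C = -107 Ω
Z = 11.7 − j107 Ω
|Z| = √(11.7² + 107²) = 107 Ω
∠Z = arctan(-107/11.7) = -83.7°
I = V/|Z| = 78.4 mA
P = VI cos φ = 8.4 × 0.0784 × cos(-83.7°) = 71.9 mW

71.9 mW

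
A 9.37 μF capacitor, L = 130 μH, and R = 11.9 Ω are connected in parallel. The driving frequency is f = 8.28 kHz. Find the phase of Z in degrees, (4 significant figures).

ω = 2πf = 52020 rad/s
X_L = ωL = 6.763 Ω
X_C = 1/(ωC) = 2.051 Ω
Parallel: admittances add. Y = 1/R + 1/(jωL) + jωC
Y = (0.08403 + j0.3396) S
|Y| = 0.3499 S → |Z| = 1/|Y| = 2.858 Ω, ∠Z = −∠Y = -76.10°

-76.10°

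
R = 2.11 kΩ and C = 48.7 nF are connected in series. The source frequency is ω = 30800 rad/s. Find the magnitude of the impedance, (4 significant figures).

X_C = 1/(ωC) = 666.7 Ω
Z = 2110 − j666.7 Ω
|Z| = √(2110² + 666.7²) = 2213 Ω

2213 Ω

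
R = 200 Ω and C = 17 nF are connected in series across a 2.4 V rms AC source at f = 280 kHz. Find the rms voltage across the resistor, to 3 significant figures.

2.37 V

ω = 2πf = 1.759e+06 rad/s
X_C = 1/(ωC) = 33.4 Ω
Z = 200 − j33.4 Ω
|Z| = √(200² + 33.4²) = 203 Ω
I = V/|Z| = 11.8 mA
V_R = I·|Z_R| = 0.0118 × 200 = 2.37 V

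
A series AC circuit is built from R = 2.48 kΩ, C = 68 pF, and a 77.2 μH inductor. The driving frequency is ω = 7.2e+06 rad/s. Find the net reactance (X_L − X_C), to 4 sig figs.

X_L = ωL = 555.8 Ω
X_C = 1/(ωC) = 2042 Ω
X = 555.8 − 2042 = -1487 Ω

-1487 Ω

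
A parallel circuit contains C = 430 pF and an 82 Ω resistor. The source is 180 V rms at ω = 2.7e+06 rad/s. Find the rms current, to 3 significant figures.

2.21 A

X_C = 1/(ωC) = 861 Ω
Parallel: admittances add. Y = 1/R + jωC
Y = (0.0122 + j0.00116) S
|Y| = 0.0123 S → |Z| = 1/|Y| = 81.6 Ω, ∠Z = −∠Y = -5.44°
I = V/|Z| = 180/81.6 = 2.21 A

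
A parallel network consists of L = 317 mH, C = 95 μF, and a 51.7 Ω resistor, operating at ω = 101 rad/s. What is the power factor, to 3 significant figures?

0.666

X_L = ωL = 32.0 Ω
X_C = 1/(ωC) = 104 Ω
Parallel: admittances add. Y = 1/R + 1/(jωL) + jωC
Y = (0.0193 − j0.0216) S
|Y| = 0.0290 S → |Z| = 1/|Y| = 34.5 Ω, ∠Z = −∠Y = 48.2°
cos φ = cos(48.2°) = 0.666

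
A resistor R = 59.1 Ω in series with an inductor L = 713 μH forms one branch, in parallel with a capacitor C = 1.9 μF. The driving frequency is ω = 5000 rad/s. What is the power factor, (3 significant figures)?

X_L = ωL = 3.56 Ω
X_C = 1/(ωC) = 105 Ω
Branch 1 (R+jX_L): Z₁ = 59.1 + j3.56 Ω, |Z₁| = 59.2 Ω
Branch 2 (−jX_C): Z₂ = −j105 Ω
Parallel: Z = Z₁Z₂/(Z₁+Z₂), |Z| = 53.0 Ω, ∠Z = -26.7°
cos φ = cos(-26.7°) = 0.893

0.893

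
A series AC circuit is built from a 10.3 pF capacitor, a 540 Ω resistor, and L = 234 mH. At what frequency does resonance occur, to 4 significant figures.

102.5 kHz

ω₀ = 1/√(LC) = 1/√(0.234 × 1.03e-11) = 644100 rad/s
f₀ = ω₀/(2π) = 102.5 kHz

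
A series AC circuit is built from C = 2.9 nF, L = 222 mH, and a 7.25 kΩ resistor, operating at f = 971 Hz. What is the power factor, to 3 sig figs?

ω = 2πf = 6101 rad/s
X_L = ωL = 1350 Ω
X_C = 1/(ωC) = 56500 Ω
Net reactance X = X_L − X_C = -55200 Ω
Z = 7250 − j55200 Ω
|Z| = √(7250² + 55200²) = 55600 Ω
∠Z = arctan(-55200/7250) = -82.5°
cos φ = cos(-82.5°) = 0.130

0.130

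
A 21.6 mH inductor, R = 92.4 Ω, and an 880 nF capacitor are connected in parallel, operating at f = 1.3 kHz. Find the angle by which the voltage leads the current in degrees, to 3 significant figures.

-8.00°

ω = 2πf = 8168 rad/s
X_L = ωL = 176 Ω
X_C = 1/(ωC) = 139 Ω
Parallel: admittances add. Y = 1/R + 1/(jωL) + jωC
Y = (0.0108 + j0.00152) S
|Y| = 0.0109 S → |Z| = 1/|Y| = 91.5 Ω, ∠Z = −∠Y = -8.00°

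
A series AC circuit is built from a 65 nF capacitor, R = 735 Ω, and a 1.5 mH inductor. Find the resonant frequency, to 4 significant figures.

16.12 kHz

ω₀ = 1/√(LC) = 1/√(0.0015 × 6.5e-08) = 101300 rad/s
f₀ = ω₀/(2π) = 16.12 kHz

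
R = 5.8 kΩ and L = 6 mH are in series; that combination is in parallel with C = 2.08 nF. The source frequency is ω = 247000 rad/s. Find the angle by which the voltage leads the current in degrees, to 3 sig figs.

-71.1°

X_L = ωL = 1480 Ω
X_C = 1/(ωC) = 1950 Ω
Branch 1 (R+jX_L): Z₁ = 5800 + j1480 Ω, |Z₁| = 5990 Ω
Branch 2 (−jX_C): Z₂ = −j1950 Ω
Parallel: Z = Z₁Z₂/(Z₁+Z₂), |Z| = 2000 Ω, ∠Z = -71.1°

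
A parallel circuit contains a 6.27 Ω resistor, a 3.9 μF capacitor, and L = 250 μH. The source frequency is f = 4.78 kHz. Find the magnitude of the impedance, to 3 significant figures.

ω = 2πf = 30030 rad/s
X_L = ωL = 7.51 Ω
X_C = 1/(ωC) = 8.54 Ω
Parallel: admittances add. Y = 1/R + 1/(jωL) + jωC
Y = (0.159 − j0.0161) S
|Y| = 0.160 S → |Z| = 1/|Y| = 6.24 Ω, ∠Z = −∠Y = 5.75°

6.24 Ω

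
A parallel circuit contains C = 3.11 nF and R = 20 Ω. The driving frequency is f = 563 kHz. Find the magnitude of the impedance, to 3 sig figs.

19.5 Ω

ω = 2πf = 3.537e+06 rad/s
X_C = 1/(ωC) = 90.9 Ω
Parallel: admittances add. Y = 1/R + jωC
Y = (0.0500 + j0.0110) S
|Y| = 0.0512 S → |Z| = 1/|Y| = 19.5 Ω, ∠Z = −∠Y = -12.4°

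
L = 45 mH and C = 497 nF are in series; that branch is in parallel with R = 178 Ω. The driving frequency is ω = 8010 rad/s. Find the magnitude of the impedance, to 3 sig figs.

X_L = ωL = 360 Ω
X_C = 1/(ωC) = 251 Ω
Branch 1: Z₁ = R = 178 Ω
Branch 2 (series LC): Z₂ = j(X_L − X_C) = j109 Ω
Parallel: Z = Z₁Z₂/(Z₁+Z₂), |Z| = 93.1 Ω, ∠Z = 58.5°

93.1 Ω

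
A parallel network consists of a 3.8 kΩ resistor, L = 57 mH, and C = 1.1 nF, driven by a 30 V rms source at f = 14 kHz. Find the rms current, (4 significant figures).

8.474 mA

ω = 2πf = 87960 rad/s
X_L = ωL = 5014 Ω
X_C = 1/(ωC) = 10330 Ω
Parallel: admittances add. Y = 1/R + 1/(jωL) + jωC
Y = (0.0002632 − j0.0001027) S
|Y| = 0.0002825 S → |Z| = 1/|Y| = 3540 Ω, ∠Z = −∠Y = 21.32°
I = V/|Z| = 30/3540 = 8.474 mA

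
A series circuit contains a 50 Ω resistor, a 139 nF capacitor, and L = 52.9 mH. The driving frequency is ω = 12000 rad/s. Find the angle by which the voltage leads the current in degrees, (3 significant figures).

X_L = ωL = 635 Ω
X_C = 1/(ωC) = 600 Ω
Net reactance X = X_L − X_C = 35.3 Ω
Z = 50.0 + j35.3 Ω
|Z| = √(50.0² + 35.3²) = 61.2 Ω
∠Z = arctan(35.3/50.0) = 35.2°

35.2°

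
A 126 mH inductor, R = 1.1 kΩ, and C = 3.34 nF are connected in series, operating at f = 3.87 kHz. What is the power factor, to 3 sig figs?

0.118

ω = 2πf = 24320 rad/s
X_L = ωL = 3060 Ω
X_C = 1/(ωC) = 12300 Ω
Net reactance X = X_L − X_C = -9250 Ω
Z = 1100 − j9250 Ω
|Z| = √(1100² + 9250²) = 9310 Ω
∠Z = arctan(-9250/1100) = -83.2°
cos φ = cos(-83.2°) = 0.118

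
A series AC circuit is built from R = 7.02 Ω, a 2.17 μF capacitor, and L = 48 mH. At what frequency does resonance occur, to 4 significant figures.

493.1 Hz

ω₀ = 1/√(LC) = 1/√(0.048 × 2.17e-06) = 3098 rad/s
f₀ = ω₀/(2π) = 493.1 Hz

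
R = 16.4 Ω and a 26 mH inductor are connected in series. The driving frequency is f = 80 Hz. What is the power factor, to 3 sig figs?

ω = 2πf = 502.7 rad/s
X_L = ωL = 13.1 Ω
Z = 16.4 + j13.1 Ω
|Z| = √(16.4² + 13.1²) = 21.0 Ω
∠Z = arctan(13.1/16.4) = 38.6°
cos φ = cos(38.6°) = 0.782

0.782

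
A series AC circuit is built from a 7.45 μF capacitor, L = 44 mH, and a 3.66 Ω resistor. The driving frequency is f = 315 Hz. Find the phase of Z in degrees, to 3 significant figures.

79.2°

ω = 2πf = 1979 rad/s
X_L = ωL = 87.1 Ω
X_C = 1/(ωC) = 67.8 Ω
Net reactance X = X_L − X_C = 19.3 Ω
Z = 3.66 + j19.3 Ω
|Z| = √(3.66² + 19.3²) = 19.6 Ω
∠Z = arctan(19.3/3.66) = 79.2°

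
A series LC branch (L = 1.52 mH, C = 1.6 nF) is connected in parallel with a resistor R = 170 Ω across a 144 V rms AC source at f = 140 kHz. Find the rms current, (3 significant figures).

ω = 2πf = 879600 rad/s
X_L = ωL = 1340 Ω
X_C = 1/(ωC) = 711 Ω
Branch 1: Z₁ = R = 170 Ω
Branch 2 (series LC): Z₂ = j(X_L − X_C) = j627 Ω
Parallel: Z = Z₁Z₂/(Z₁+Z₂), |Z| = 164 Ω, ∠Z = 15.2°
I = V/|Z| = 144/164 = 878 mA

878 mA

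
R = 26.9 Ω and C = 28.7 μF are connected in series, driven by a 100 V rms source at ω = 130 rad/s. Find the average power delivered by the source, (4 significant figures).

X_C = 1/(ωC) = 268.0 Ω
Z = 26.90 − j268.0 Ω
|Z| = √(26.90² + 268.0²) = 269.4 Ω
∠Z = arctan(-268.0/26.90) = -84.27°
I = V/|Z| = 371.2 mA
P = VI cos φ = 100 × 0.3712 × cos(-84.27°) = 3.707 W

3.707 W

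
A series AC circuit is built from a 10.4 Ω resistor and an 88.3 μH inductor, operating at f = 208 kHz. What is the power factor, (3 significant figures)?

ω = 2πf = 1.307e+06 rad/s
X_L = ωL = 115 Ω
Z = 10.4 + j115 Ω
|Z| = √(10.4² + 115²) = 116 Ω
∠Z = arctan(115/10.4) = 84.9°
cos φ = cos(84.9°) = 0.0898

0.0898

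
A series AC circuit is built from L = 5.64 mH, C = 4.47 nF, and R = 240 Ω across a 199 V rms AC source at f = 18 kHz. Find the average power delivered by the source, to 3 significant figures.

5.13 W

ω = 2πf = 113100 rad/s
X_L = ωL = 638 Ω
X_C = 1/(ωC) = 1980 Ω
Net reactance X = X_L − X_C = -1340 Ω
Z = 240 − j1340 Ω
|Z| = √(240² + 1340²) = 1360 Ω
∠Z = arctan(-1340/240) = -79.8°
I = V/|Z| = 146 mA
P = VI cos φ = 199 × 0.146 × cos(-79.8°) = 5.13 W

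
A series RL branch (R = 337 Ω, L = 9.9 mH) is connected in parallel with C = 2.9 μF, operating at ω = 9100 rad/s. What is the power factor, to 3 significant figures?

X_L = ωL = 90.1 Ω
X_C = 1/(ωC) = 37.9 Ω
Branch 1 (R+jX_L): Z₁ = 337 + j90.1 Ω, |Z₁| = 349 Ω
Branch 2 (−jX_C): Z₂ = −j37.9 Ω
Parallel: Z = Z₁Z₂/(Z₁+Z₂), |Z| = 38.8 Ω, ∠Z = -83.8°
cos φ = cos(-83.8°) = 0.107

0.107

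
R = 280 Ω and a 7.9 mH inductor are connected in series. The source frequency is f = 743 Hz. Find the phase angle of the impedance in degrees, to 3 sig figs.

7.50°

ω = 2πf = 4668 rad/s
X_L = ωL = 36.9 Ω
Z = 280 + j36.9 Ω
|Z| = √(280² + 36.9²) = 282 Ω
∠Z = arctan(36.9/280) = 7.50°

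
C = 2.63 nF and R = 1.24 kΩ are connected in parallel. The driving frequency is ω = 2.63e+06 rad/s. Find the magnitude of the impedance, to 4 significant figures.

143.6 Ω

X_C = 1/(ωC) = 144.6 Ω
Parallel: admittances add. Y = 1/R + jωC
Y = (0.0008065 + j0.006917) S
|Y| = 0.006964 S → |Z| = 1/|Y| = 143.6 Ω, ∠Z = −∠Y = -83.35°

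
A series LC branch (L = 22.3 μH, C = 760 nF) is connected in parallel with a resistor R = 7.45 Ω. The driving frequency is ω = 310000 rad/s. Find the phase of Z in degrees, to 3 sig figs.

X_L = ωL = 6.91 Ω
X_C = 1/(ωC) = 4.24 Ω
Branch 1: Z₁ = R = 7.45 Ω
Branch 2 (series LC): Z₂ = j(X_L − X_C) = j2.67 Ω
Parallel: Z = Z₁Z₂/(Z₁+Z₂), |Z| = 2.51 Ω, ∠Z = 70.3°

70.3°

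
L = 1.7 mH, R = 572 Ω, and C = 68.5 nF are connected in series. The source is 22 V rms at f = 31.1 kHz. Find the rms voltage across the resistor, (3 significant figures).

20.1 V

ω = 2πf = 195400 rad/s
X_L = ωL = 332 Ω
X_C = 1/(ωC) = 74.7 Ω
Net reactance X = X_L − X_C = 257 Ω
Z = 572 + j257 Ω
|Z| = √(572² + 257²) = 627 Ω
I = V/|Z| = 35.1 mA
V_R = I·|Z_R| = 0.0351 × 572 = 20.1 V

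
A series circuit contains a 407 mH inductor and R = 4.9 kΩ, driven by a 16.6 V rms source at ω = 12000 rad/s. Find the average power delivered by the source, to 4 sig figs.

28.21 mW

X_L = ωL = 4884 Ω
Z = 4900 + j4884 Ω
|Z| = √(4900² + 4884²) = 6918 Ω
∠Z = arctan(4884/4900) = 44.91°
I = V/|Z| = 2.399 mA
P = VI cos φ = 16.6 × 0.002399 × cos(44.91°) = 28.21 mW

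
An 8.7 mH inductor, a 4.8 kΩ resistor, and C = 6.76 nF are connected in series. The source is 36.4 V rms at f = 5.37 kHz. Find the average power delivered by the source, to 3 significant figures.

ω = 2πf = 33740 rad/s
X_L = ωL = 294 Ω
X_C = 1/(ωC) = 4380 Ω
Net reactance X = X_L − X_C = -4090 Ω
Z = 4800 − j4090 Ω
|Z| = √(4800² + 4090²) = 6310 Ω
∠Z = arctan(-4090/4800) = -40.4°
I = V/|Z| = 5.77 mA
P = VI cos φ = 36.4 × 0.00577 × cos(-40.4°) = 160 mW

160 mW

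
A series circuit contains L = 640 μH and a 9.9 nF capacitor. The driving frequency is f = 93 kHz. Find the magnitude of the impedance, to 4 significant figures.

ω = 2πf = 584300 rad/s
X_L = ωL = 374.0 Ω
X_C = 1/(ωC) = 172.9 Ω
Net reactance X = X_L − X_C = 201.1 Ω
Z = j201.1 Ω
|Z| = √(0² + 201.1²) = 201.1 Ω

201.1 Ω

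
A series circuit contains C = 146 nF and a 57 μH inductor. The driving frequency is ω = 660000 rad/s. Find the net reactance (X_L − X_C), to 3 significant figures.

27.2 Ω

X_L = ωL = 37.6 Ω
X_C = 1/(ωC) = 10.4 Ω
X = 37.6 − 10.4 = 27.2 Ω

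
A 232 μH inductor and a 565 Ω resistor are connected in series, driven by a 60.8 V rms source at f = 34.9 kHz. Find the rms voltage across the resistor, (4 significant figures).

ω = 2πf = 219300 rad/s
X_L = ωL = 50.87 Ω
Z = 565.0 + j50.87 Ω
|Z| = √(565.0² + 50.87²) = 567.3 Ω
I = V/|Z| = 107.2 mA
V_R = I·|Z_R| = 0.1072 × 565.0 = 60.56 V

60.56 V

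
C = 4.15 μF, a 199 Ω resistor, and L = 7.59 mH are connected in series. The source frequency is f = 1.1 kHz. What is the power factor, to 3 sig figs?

0.996

ω = 2πf = 6912 rad/s
X_L = ωL = 52.5 Ω
X_C = 1/(ωC) = 34.9 Ω
Net reactance X = X_L − X_C = 17.6 Ω
Z = 199 + j17.6 Ω
|Z| = √(199² + 17.6²) = 200 Ω
∠Z = arctan(17.6/199) = 5.05°
cos φ = cos(5.05°) = 0.996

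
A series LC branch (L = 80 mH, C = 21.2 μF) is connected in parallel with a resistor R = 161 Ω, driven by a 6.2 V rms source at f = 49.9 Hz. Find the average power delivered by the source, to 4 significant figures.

238.8 mW

ω = 2πf = 313.5 rad/s
X_L = ωL = 25.08 Ω
X_C = 1/(ωC) = 150.4 Ω
Branch 1: Z₁ = R = 161.0 Ω
Branch 2 (series LC): Z₂ = j(X_L − X_C) = −j125.4 Ω
Parallel: Z = Z₁Z₂/(Z₁+Z₂), |Z| = 98.91 Ω, ∠Z = -52.09°
I = V/|Z| = 62.68 mA
P = VI cos φ = 6.2 × 0.06268 × cos(-52.09°) = 238.8 mW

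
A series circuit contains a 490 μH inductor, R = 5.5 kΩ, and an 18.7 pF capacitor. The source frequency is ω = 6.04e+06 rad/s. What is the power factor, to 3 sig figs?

0.682

X_L = ωL = 2960 Ω
X_C = 1/(ωC) = 8850 Ω
Net reactance X = X_L − X_C = -5890 Ω
Z = 5500 − j5890 Ω
|Z| = √(5500² + 5890²) = 8060 Ω
∠Z = arctan(-5890/5500) = -47.0°
cos φ = cos(-47.0°) = 0.682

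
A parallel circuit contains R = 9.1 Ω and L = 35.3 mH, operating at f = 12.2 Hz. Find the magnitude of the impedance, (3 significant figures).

ω = 2πf = 76.65 rad/s
X_L = ωL = 2.71 Ω
Parallel: admittances add. Y = 1/R + 1/(jωL)
Y = (0.110 − j0.370) S
|Y| = 0.386 S → |Z| = 1/|Y| = 2.59 Ω, ∠Z = −∠Y = 73.4°

2.59 Ω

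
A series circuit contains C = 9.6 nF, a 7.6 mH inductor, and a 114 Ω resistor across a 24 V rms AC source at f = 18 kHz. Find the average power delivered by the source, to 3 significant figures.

ω = 2πf = 113100 rad/s
X_L = ωL = 860 Ω
X_C = 1/(ωC) = 921 Ω
Net reactance X = X_L − X_C = -61.5 Ω
Z = 114 − j61.5 Ω
|Z| = √(114² + 61.5²) = 130 Ω
∠Z = arctan(-61.5/114) = -28.3°
I = V/|Z| = 185 mA
P = VI cos φ = 24 × 0.185 × cos(-28.3°) = 3.91 W

3.91 W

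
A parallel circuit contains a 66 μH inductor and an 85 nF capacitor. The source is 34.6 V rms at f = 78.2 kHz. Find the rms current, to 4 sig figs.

ω = 2πf = 491300 rad/s
X_L = ωL = 32.43 Ω
X_C = 1/(ωC) = 23.94 Ω
Parallel: admittances add. Y = 1/(jωL) + jωC
Y = (0 + j0.01093) S
|Y| = 0.01093 S → |Z| = 1/|Y| = 91.51 Ω, ∠Z = −∠Y = -90.00°
I = V/|Z| = 34.6/91.51 = 378.1 mA

378.1 mA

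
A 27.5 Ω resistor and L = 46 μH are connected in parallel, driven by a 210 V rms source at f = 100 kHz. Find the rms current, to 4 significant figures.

ω = 2πf = 628300 rad/s
X_L = ωL = 28.90 Ω
Parallel: admittances add. Y = 1/R + 1/(jωL)
Y = (0.03636 − j0.03460) S
|Y| = 0.05019 S → |Z| = 1/|Y| = 19.92 Ω, ∠Z = −∠Y = 43.58°
I = V/|Z| = 210/19.92 = 10.54 A

10.54 A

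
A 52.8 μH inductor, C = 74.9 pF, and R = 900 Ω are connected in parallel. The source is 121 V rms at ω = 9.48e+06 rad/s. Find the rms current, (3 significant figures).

X_L = ωL = 501 Ω
X_C = 1/(ωC) = 1410 Ω
Parallel: admittances add. Y = 1/R + 1/(jωL) + jωC
Y = (0.00111 − j0.00129) S
|Y| = 0.00170 S → |Z| = 1/|Y| = 588 Ω, ∠Z = −∠Y = 49.2°
I = V/|Z| = 121/588 = 206 mA

206 mA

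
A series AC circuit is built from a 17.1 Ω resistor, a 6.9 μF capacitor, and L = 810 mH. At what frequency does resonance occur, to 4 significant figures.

ω₀ = 1/√(LC) = 1/√(0.81 × 6.9e-06) = 423.0 rad/s
f₀ = ω₀/(2π) = 67.32 Hz

67.32 Hz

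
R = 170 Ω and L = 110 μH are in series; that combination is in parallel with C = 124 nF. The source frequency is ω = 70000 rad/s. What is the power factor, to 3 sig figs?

0.572

X_L = ωL = 7.70 Ω
X_C = 1/(ωC) = 115 Ω
Branch 1 (R+jX_L): Z₁ = 170 + j7.70 Ω, |Z₁| = 170 Ω
Branch 2 (−jX_C): Z₂ = −j115 Ω
Parallel: Z = Z₁Z₂/(Z₁+Z₂), |Z| = 97.5 Ω, ∠Z = -55.1°
cos φ = cos(-55.1°) = 0.572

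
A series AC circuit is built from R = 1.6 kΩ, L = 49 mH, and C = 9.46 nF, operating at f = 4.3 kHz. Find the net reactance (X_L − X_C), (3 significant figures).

ω = 2πf = 27020 rad/s
X_L = ωL = 1320 Ω
X_C = 1/(ωC) = 3910 Ω
X = 1320 − 3910 = -2590 Ω

-2590 Ω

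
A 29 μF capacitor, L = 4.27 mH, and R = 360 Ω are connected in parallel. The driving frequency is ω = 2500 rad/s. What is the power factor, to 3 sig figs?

X_L = ωL = 10.7 Ω
X_C = 1/(ωC) = 13.8 Ω
Parallel: admittances add. Y = 1/R + 1/(jωL) + jωC
Y = (0.00278 − j0.0212) S
|Y| = 0.0214 S → |Z| = 1/|Y| = 46.8 Ω, ∠Z = −∠Y = 82.5°
cos φ = cos(82.5°) = 0.130

0.130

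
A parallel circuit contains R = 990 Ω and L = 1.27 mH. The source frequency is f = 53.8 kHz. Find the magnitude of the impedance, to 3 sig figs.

394 Ω

ω = 2πf = 338000 rad/s
X_L = ωL = 429 Ω
Parallel: admittances add. Y = 1/R + 1/(jωL)
Y = (0.00101 − j0.00233) S
|Y| = 0.00254 S → |Z| = 1/|Y| = 394 Ω, ∠Z = −∠Y = 66.6°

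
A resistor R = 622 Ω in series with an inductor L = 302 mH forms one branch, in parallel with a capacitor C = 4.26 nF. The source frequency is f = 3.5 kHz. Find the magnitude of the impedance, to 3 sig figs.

17400 Ω

ω = 2πf = 21990 rad/s
X_L = ωL = 6640 Ω
X_C = 1/(ωC) = 10700 Ω
Branch 1 (R+jX_L): Z₁ = 622 + j6640 Ω, |Z₁| = 6670 Ω
Branch 2 (−jX_C): Z₂ = −j10700 Ω
Parallel: Z = Z₁Z₂/(Z₁+Z₂), |Z| = 17400 Ω, ∠Z = 75.9°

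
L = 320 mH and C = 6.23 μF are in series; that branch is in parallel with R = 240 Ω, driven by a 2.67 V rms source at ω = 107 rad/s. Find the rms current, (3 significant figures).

X_L = ωL = 34.2 Ω
X_C = 1/(ωC) = 1500 Ω
Branch 1: Z₁ = R = 240 Ω
Branch 2 (series LC): Z₂ = j(X_L − X_C) = −j1470 Ω
Parallel: Z = Z₁Z₂/(Z₁+Z₂), |Z| = 237 Ω, ∠Z = -9.30°
I = V/|Z| = 2.67/237 = 11.3 mA

11.3 mA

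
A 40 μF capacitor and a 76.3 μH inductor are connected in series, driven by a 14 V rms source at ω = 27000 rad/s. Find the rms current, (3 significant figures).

X_L = ωL = 2.06 Ω
X_C = 1/(ωC) = 0.926 Ω
Net reactance X = X_L − X_C = 1.13 Ω
Z = j1.13 Ω
|Z| = √(0² + 1.13²) = 1.13 Ω
I = V/|Z| = 14/1.13 = 12.3 A

12.3 A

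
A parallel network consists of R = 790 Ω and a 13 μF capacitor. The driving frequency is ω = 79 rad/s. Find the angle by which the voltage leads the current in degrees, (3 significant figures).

X_C = 1/(ωC) = 974 Ω
Parallel: admittances add. Y = 1/R + jωC
Y = (0.00127 + j0.00103) S
|Y| = 0.00163 S → |Z| = 1/|Y| = 613 Ω, ∠Z = −∠Y = -39.1°

-39.1°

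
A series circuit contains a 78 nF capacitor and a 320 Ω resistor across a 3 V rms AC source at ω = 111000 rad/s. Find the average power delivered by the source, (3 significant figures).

X_C = 1/(ωC) = 116 Ω
Z = 320 − j116 Ω
|Z| = √(320² + 116²) = 340 Ω
∠Z = arctan(-116/320) = -19.8°
I = V/|Z| = 8.82 mA
P = VI cos φ = 3 × 0.00882 × cos(-19.8°) = 24.9 mW

24.9 mW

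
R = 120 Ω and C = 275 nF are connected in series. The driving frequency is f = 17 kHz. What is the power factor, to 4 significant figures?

0.9620

ω = 2πf = 106800 rad/s
X_C = 1/(ωC) = 34.04 Ω
Z = 120.0 − j34.04 Ω
|Z| = √(120.0² + 34.04²) = 124.7 Ω
∠Z = arctan(-34.04/120.0) = -15.84°
cos φ = cos(-15.84°) = 0.9620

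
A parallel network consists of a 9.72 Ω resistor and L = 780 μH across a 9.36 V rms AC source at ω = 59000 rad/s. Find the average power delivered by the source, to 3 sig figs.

9.01 W

X_L = ωL = 46.0 Ω
Parallel: admittances add. Y = 1/R + 1/(jωL)
Y = (0.103 − j0.0217) S
|Y| = 0.105 S → |Z| = 1/|Y| = 9.51 Ω, ∠Z = −∠Y = 11.9°
I = V/|Z| = 984 mA
P = VI cos φ = 9.36 × 0.984 × cos(11.9°) = 9.01 W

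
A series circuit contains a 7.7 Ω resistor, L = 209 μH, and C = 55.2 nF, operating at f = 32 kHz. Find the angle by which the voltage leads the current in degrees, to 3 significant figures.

ω = 2πf = 201100 rad/s
X_L = ωL = 42.0 Ω
X_C = 1/(ωC) = 90.1 Ω
Net reactance X = X_L − X_C = -48.1 Ω
Z = 7.70 − j48.1 Ω
|Z| = √(7.70² + 48.1²) = 48.7 Ω
∠Z = arctan(-48.1/7.70) = -80.9°

-80.9°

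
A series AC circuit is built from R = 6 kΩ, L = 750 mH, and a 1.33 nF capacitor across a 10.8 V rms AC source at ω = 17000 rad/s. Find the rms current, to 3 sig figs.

337 μA

X_L = ωL = 12800 Ω
X_C = 1/(ωC) = 44200 Ω
Net reactance X = X_L − X_C = -31500 Ω
Z = 6000 − j31500 Ω
|Z| = √(6000² + 31500²) = 32000 Ω
I = V/|Z| = 10.8/32000 = 337 μA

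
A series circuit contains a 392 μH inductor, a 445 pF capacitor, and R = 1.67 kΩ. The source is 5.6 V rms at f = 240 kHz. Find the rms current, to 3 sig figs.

2.95 mA

ω = 2πf = 1.508e+06 rad/s
X_L = ωL = 591 Ω
X_C = 1/(ωC) = 1490 Ω
Net reactance X = X_L − X_C = -899 Ω
Z = 1670 − j899 Ω
|Z| = √(1670² + 899²) = 1900 Ω
I = V/|Z| = 5.6/1900 = 2.95 mA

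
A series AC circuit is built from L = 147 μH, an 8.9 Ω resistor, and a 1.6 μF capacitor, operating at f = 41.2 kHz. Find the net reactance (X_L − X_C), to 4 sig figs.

ω = 2πf = 258900 rad/s
X_L = ωL = 38.05 Ω
X_C = 1/(ωC) = 2.414 Ω
X = 38.05 − 2.414 = 35.64 Ω

35.64 Ω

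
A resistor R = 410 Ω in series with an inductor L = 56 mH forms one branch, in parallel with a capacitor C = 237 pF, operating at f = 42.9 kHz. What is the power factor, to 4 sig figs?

ω = 2πf = 269500 rad/s
X_L = ωL = 15090 Ω
X_C = 1/(ωC) = 15650 Ω
Branch 1 (R+jX_L): Z₁ = 410.0 + j15090 Ω, |Z₁| = 15100 Ω
Branch 2 (−jX_C): Z₂ = −j15650 Ω
Parallel: Z = Z₁Z₂/(Z₁+Z₂), |Z| = 341000 Ω, ∠Z = 52.18°
cos φ = cos(52.18°) = 0.6132

0.6132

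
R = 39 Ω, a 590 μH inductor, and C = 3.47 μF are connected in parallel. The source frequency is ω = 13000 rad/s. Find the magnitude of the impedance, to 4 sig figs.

11.23 Ω

X_L = ωL = 7.670 Ω
X_C = 1/(ωC) = 22.17 Ω
Parallel: admittances add. Y = 1/R + 1/(jωL) + jωC
Y = (0.02564 − j0.08527) S
|Y| = 0.08904 S → |Z| = 1/|Y| = 11.23 Ω, ∠Z = −∠Y = 73.26°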